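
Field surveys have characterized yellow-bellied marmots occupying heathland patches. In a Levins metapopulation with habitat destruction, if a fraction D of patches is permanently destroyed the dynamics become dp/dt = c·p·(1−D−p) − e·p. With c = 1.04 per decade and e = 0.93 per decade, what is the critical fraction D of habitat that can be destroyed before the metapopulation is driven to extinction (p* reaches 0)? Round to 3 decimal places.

The nontrivial equilibrium is p* = (1−D) − e/c; extinction occurs when this hits zero.
So D_crit = 1 − e/c = 1 − 0.93/1.04 = 1 − 0.8942 = 0.1058.
Note this equals the original equilibrium occupancy — the Levins extinction-debt result.

0.106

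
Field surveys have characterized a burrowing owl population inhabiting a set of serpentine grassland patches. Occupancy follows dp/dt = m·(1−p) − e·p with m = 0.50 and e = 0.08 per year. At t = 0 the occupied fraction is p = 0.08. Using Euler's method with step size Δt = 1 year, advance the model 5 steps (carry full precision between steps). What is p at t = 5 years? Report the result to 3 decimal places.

Update rule: p ← p + [m·(1−p) − e·p]·Δt with Δt = 1.
p: 0.08000 → 0.53360  (Δp = +0.45360)
p: 0.53360 → 0.72411  (Δp = +0.19051)
p: 0.72411 → 0.80413  (Δp = +0.08002)
p: 0.80413 → 0.83773  (Δp = +0.03361)
p: 0.83773 → 0.85185  (Δp = +0.01411)

0.852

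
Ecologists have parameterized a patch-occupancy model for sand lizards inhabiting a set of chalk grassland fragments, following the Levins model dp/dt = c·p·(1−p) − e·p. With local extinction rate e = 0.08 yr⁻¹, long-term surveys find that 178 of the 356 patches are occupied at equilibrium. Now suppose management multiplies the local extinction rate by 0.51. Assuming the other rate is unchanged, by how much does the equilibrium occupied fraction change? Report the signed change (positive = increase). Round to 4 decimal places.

Observed p* = 178/356 = 0.50000.
Balance c(1−p*) = e gives c = e/(1 − 0.50000) = 0.08/0.50000 = 0.16000.
New p* = 1 − e/c = 1 − 0.04080/0.16000 = 0.74500.
Δp* = 0.74500 − 0.50000 = +0.24500.

0.2450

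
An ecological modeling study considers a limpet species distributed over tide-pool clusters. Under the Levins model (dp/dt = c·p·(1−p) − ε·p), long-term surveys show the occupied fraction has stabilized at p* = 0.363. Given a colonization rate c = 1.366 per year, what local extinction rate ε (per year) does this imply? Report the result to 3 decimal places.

At equilibrium c(1−p*) = ε.
ε = 1.366 × (1 − 0.363) = 1.366 × 0.6370 = 0.8701.

0.870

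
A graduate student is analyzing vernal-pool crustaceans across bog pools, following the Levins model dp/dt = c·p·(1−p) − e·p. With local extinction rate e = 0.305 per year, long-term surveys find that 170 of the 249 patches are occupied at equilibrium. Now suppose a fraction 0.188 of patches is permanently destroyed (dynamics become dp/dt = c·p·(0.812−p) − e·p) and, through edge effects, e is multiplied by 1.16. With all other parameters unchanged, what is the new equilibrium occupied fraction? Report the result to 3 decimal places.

0.444

Observed p* = 170/249 = 0.68273.
Balance c(1−p*) = e gives c = e/(1 − 0.68273) = 0.305/0.31727 = 0.96133.
New p* = 0.812 − e/c = 0.812 − 0.35380/0.96133 = 0.44397.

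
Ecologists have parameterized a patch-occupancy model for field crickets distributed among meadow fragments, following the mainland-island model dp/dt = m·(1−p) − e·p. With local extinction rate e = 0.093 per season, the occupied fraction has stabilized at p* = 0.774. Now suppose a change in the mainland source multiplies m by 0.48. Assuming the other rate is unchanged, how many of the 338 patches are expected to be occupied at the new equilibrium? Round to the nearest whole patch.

Balance m(1−p*) = e·p* gives m = e·p*/(1−p*) = 0.093×0.77400/0.22600 = 0.31850.
New p* = m/(m+e) = 0.15288/(0.15288+0.09300) = 0.62177.
Expected occupied = 338 × 0.62177 = 210.16 ≈ 210.

210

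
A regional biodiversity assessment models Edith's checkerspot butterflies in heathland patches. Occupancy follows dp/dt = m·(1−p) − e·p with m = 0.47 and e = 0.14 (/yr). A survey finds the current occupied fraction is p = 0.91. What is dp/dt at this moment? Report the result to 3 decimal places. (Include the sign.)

-0.085

Colonization term: m·(1−p) = 0.47×0.0900 = 0.04230.
Extinction term: e·p = 0.12740.
dp/dt = 0.04230 − 0.12740 = -0.08510.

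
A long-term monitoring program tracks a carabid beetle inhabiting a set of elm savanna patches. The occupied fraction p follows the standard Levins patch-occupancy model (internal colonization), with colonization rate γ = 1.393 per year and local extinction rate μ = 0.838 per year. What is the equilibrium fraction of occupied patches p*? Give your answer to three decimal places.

0.398

Setting dp/dt = 0 and dividing through by p* gives γ·(1−p*) = μ.
So p* = 1 − μ/γ = 1 − 0.838/1.393 = 1 − 0.6016 = 0.3984.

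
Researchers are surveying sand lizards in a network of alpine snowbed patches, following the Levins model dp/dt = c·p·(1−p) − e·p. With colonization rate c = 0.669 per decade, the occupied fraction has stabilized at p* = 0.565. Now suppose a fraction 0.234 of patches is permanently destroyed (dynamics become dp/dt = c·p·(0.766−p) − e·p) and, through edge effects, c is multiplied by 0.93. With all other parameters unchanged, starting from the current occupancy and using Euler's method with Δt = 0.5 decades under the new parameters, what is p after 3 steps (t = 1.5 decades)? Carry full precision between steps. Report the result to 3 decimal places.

0.455

Balance c(1−p*) = e gives e = 0.669×(1 − 0.56500) = 0.29102.
Starting from p₀ = 0.56500; update p ← p + (dp/dt)·Δt with the new parameters.
  1  |  dp/dt·Δt = -0.046883  |  p_1 = 0.518117
  2  |  dp/dt·Δt = -0.035436  |  p_2 = 0.482680
  3  |  dp/dt·Δt = -0.027692  |  p_3 = 0.454988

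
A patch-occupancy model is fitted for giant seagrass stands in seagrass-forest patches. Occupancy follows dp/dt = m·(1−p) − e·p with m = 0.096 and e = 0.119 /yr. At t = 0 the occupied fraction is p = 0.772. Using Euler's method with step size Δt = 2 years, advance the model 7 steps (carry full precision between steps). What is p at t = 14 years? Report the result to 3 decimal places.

0.453

Update rule: p ← p + [m·(1−p) − e·p]·Δt with Δt = 2.
step 1: Δp = -0.13996, p = 0.63204
step 2: Δp = -0.07978, p = 0.55226
step 3: Δp = -0.04547, p = 0.50679
step 4: Δp = -0.02592, p = 0.48087
step 5: Δp = -0.01477, p = 0.46610
step 6: Δp = -0.00842, p = 0.45767
step 7: Δp = -0.00480, p = 0.45287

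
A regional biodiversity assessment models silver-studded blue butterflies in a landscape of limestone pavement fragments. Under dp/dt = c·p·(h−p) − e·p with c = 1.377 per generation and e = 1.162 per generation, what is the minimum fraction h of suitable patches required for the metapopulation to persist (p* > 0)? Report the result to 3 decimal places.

p* = h − e/c is positive only when h > e/c.
h_min = e/c = 1.162/1.377 = 0.8439.

0.844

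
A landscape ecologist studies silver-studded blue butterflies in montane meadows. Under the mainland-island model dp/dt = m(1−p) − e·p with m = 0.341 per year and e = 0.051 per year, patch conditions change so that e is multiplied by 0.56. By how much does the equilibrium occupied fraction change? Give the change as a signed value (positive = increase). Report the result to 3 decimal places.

Before: p* = 0.341/(0.341+0.051) = 0.8699.
After: m = 0.341, e = 0.02856; p* = 0.341/0.3696 = 0.9227.
Δp* = 0.9227 − 0.8699 = +0.0528.

0.053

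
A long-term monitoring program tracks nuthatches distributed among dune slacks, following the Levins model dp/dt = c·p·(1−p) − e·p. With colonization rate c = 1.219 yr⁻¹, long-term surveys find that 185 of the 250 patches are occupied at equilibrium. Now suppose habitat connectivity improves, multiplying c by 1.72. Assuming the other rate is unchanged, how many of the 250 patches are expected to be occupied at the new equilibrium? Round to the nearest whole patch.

212

Observed p* = 185/250 = 0.74000.
Balance c(1−p*) = e gives e = 1.219×(1 − 0.74000) = 0.31694.
New p* = 1 − e/c = 1 − 0.31694/2.09668 = 0.84884.
Expected occupied = 250 × 0.84884 = 212.21 ≈ 212.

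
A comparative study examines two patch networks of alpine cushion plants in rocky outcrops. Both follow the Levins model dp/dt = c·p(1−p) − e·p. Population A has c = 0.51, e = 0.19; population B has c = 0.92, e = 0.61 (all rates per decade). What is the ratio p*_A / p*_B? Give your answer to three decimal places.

A: p*_A = 1 − 0.19/0.51 = 0.6275.
B: p*_B = 1 − 0.61/0.92 = 0.3370.
p*_A / p*_B = 0.6275/0.3370 = 1.8621.

1.862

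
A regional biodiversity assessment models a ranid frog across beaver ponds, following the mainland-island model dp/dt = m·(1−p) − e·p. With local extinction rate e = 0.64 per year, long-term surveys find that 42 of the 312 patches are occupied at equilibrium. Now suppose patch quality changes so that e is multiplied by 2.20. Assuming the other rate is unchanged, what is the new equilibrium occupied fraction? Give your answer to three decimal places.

Observed p* = 42/312 = 0.13462.
Balance m(1−p*) = e·p* gives m = e·p*/(1−p*) = 0.64×0.13462/0.86538 = 0.09956.
New p* = m/(m+e) = 0.09956/(0.09956+1.40800) = 0.06604.

0.066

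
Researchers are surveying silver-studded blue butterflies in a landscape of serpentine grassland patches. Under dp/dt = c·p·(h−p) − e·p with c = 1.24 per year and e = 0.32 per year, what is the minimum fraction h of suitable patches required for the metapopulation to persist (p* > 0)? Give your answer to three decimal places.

p* = h − e/c is positive only when h > e/c.
h_min = e/c = 0.32/1.24 = 0.2581.

0.258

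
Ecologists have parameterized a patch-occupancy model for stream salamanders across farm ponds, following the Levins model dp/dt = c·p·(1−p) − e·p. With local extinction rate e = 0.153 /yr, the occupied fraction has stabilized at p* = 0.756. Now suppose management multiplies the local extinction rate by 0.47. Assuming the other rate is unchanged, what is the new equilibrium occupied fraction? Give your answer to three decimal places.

Balance c(1−p*) = e gives c = e/(1 − 0.75600) = 0.153/0.24400 = 0.62705.
New p* = 1 − e/c = 1 − 0.07191/0.62705 = 0.88532.

0.885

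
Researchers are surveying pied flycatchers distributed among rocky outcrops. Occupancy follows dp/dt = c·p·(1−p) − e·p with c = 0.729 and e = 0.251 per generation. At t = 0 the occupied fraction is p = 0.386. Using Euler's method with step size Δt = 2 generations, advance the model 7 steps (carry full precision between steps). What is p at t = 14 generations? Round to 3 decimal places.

Update rule: p ← p + [c·p·(1−p) − e·p]·Δt with Δt = 2.
t = 2: p = 0.38600 + (+0.15178) = 0.53778
t = 4: p = 0.53778 + (+0.09245) = 0.63023
t = 6: p = 0.63023 + (+0.02339) = 0.65363
t = 8: p = 0.65363 + (+0.00197) = 0.65560
t = 10: p = 0.65560 + (+0.00009) = 0.65569
t = 12: p = 0.65569 + (+0.00000) = 0.65569
t = 14: p = 0.65569 + (+0.00000) = 0.65569

0.656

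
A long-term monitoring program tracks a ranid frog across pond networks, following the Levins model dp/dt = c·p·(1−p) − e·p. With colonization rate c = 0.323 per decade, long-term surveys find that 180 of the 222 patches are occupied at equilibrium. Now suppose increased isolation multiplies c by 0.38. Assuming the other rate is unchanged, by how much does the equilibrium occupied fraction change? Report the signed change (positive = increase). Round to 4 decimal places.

-0.3087

Observed p* = 180/222 = 0.81081.
Balance c(1−p*) = e gives e = 0.323×(1 − 0.81081) = 0.06111.
New p* = 1 − e/c = 1 − 0.06111/0.12274 = 0.50212.
Δp* = 0.50212 − 0.81081 = -0.30869.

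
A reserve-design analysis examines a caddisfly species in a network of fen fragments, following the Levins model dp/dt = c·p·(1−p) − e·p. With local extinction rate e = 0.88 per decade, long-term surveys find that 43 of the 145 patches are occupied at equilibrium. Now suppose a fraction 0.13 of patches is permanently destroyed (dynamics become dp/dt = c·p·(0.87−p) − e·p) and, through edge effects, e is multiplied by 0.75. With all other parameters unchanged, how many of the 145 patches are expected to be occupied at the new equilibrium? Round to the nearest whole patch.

Observed p* = 43/145 = 0.29655.
Balance c(1−p*) = e gives c = e/(1 − 0.29655) = 0.88/0.70345 = 1.25098.
New p* = 0.87 − e/c = 0.87 − 0.66000/1.25098 = 0.34241.
Expected occupied = 145 × 0.34241 = 49.65 ≈ 50.

50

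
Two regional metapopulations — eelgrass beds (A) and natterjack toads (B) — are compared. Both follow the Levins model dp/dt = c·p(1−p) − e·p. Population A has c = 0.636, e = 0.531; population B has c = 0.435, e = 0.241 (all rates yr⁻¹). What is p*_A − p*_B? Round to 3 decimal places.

-0.281

A: p*_A = 1 − 0.531/0.636 = 0.1651.
B: p*_B = 1 − 0.241/0.435 = 0.4460.
p*_A − p*_B = 0.1651 − 0.4460 = -0.2809.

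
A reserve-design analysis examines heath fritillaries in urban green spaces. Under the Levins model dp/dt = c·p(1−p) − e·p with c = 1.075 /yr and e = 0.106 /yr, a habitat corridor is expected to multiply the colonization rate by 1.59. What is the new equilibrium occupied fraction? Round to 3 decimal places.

0.938

Before: p* = 1 − 0.106/1.075 = 0.9014.
After the change, c = 1.70925, e = 0.106, so p* = 1 − 0.106/1.70925 = 0.9380.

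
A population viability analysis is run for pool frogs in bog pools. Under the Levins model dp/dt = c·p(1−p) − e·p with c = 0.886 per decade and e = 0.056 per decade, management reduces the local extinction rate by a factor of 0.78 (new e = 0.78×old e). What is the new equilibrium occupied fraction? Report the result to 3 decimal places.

0.951

Before: p* = 1 − 0.056/0.886 = 0.9368.
After the change, c = 0.886, e = 0.04368, so p* = 1 − 0.04368/0.886 = 0.9507.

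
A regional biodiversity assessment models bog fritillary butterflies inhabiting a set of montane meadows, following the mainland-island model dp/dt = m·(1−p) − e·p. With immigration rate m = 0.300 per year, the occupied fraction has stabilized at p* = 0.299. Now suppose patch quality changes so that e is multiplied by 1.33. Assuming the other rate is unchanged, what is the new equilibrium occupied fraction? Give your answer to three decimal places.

Balance m(1−p*) = e·p* gives e = m(1−p*)/p* = 0.300×0.70100/0.29900 = 0.70334.
New p* = m/(m+e) = 0.30000/(0.30000+0.93544) = 0.24283.

0.243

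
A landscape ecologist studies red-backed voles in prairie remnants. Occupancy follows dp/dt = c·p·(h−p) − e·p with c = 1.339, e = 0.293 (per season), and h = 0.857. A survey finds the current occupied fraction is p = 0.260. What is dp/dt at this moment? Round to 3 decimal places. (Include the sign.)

Colonization term: c·p·(h−p) = 1.339×0.260×0.5970 = 0.20784.
Extinction term: e·p = 0.07618.
dp/dt = 0.20784 − 0.07618 = 0.13166.

0.132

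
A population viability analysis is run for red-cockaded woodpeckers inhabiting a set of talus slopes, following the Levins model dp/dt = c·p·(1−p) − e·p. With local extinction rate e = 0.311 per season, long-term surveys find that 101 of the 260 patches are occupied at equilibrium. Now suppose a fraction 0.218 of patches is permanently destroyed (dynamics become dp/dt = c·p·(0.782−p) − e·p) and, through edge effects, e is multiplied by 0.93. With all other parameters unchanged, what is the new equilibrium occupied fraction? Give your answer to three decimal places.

Observed p* = 101/260 = 0.38846.
Balance c(1−p*) = e gives c = e/(1 − 0.38846) = 0.311/0.61154 = 0.50855.
New p* = 0.782 − e/c = 0.782 − 0.28923/0.50855 = 0.21327.

0.213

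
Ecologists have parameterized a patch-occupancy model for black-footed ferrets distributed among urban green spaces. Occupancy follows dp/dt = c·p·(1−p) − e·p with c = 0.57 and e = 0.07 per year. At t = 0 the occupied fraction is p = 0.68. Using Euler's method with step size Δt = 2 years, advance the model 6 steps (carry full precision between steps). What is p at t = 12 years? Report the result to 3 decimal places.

Update rule: p ← p + [c·p·(1−p) − e·p]·Δt with Δt = 2.
step 1: Δp = +0.15286, p = 0.83286
step 2: Δp = +0.04209, p = 0.87495
step 3: Δp = +0.00223, p = 0.87719
step 4: Δp = +0.00001, p = 0.87719
step 5: Δp = +0.00000, p = 0.87719
step 6: Δp = +0.00000, p = 0.87719

0.877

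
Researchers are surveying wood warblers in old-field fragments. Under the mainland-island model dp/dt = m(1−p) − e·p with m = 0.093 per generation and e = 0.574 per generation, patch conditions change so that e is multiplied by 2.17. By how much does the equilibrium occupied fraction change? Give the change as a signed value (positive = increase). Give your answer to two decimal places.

-0.07

Before: p* = 0.093/(0.093+0.574) = 0.1394.
After: m = 0.093, e = 1.24558; p* = 0.093/1.3386 = 0.0695.
Δp* = 0.0695 − 0.1394 = -0.0700.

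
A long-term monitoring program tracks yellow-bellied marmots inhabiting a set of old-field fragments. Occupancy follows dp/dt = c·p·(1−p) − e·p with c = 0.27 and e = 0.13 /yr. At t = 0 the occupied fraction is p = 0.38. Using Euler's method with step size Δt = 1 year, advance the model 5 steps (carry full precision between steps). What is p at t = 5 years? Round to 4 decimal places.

Update rule: p ← p + [c·p·(1−p) − e·p]·Δt with Δt = 1.
p: 0.38000 → 0.39421  (Δp = +0.01421)
p: 0.39421 → 0.40744  (Δp = +0.01323)
p: 0.40744 → 0.41966  (Δp = +0.01222)
p: 0.41966 → 0.43086  (Δp = +0.01120)
p: 0.43086 → 0.44106  (Δp = +0.01020)

0.4411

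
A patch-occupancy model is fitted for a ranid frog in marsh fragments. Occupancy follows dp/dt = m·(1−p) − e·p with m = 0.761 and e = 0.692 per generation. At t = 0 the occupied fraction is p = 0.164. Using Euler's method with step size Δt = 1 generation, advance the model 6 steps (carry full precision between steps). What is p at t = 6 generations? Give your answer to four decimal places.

0.5206

Update rule: p ← p + [m·(1−p) − e·p]·Δt with Δt = 1.
p: 0.16400 → 0.68671  (Δp = +0.52271)
p: 0.68671 → 0.44992  (Δp = -0.23679)
p: 0.44992 → 0.55719  (Δp = +0.10726)
p: 0.55719 → 0.50859  (Δp = -0.04859)
p: 0.50859 → 0.53061  (Δp = +0.02201)
p: 0.53061 → 0.52064  (Δp = -0.00997)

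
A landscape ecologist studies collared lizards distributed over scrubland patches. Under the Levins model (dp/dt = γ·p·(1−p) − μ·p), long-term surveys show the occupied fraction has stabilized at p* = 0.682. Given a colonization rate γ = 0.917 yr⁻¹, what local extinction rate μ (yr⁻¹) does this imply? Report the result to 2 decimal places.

0.29

At equilibrium γ(1−p*) = μ.
μ = 0.917 × (1 − 0.682) = 0.917 × 0.3180 = 0.2916.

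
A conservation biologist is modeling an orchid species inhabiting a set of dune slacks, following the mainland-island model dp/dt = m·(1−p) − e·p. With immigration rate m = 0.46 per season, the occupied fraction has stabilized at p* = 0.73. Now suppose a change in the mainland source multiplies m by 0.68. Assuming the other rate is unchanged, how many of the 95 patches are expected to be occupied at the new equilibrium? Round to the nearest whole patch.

Balance m(1−p*) = e·p* gives e = m(1−p*)/p* = 0.46×0.27000/0.73000 = 0.17014.
New p* = m/(m+e) = 0.31280/(0.31280+0.17014) = 0.64770.
Expected occupied = 95 × 0.64770 = 61.53 ≈ 62.

62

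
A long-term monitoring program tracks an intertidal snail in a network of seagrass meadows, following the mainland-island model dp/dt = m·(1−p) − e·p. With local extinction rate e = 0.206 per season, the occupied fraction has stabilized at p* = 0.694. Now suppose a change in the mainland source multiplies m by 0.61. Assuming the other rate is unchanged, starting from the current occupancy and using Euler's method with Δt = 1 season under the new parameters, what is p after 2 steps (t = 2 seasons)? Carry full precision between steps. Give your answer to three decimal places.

Balance m(1−p*) = e·p* gives m = e·p*/(1−p*) = 0.206×0.69400/0.30600 = 0.46720.
Starting from p₀ = 0.69400; update p ← p + (dp/dt)·Δt with the new parameters.
t = 1: p = 0.69400 + (-0.05576) = 0.63824
t = 2: p = 0.63824 + (-0.02838) = 0.60986

0.610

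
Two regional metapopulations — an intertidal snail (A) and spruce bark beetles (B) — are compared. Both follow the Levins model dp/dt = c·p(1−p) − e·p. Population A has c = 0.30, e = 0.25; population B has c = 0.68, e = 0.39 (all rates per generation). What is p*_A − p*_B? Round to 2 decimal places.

-0.26

A: p*_A = 1 − 0.25/0.30 = 0.1667.
B: p*_B = 1 − 0.39/0.68 = 0.4265.
p*_A − p*_B = 0.1667 − 0.4265 = -0.2598.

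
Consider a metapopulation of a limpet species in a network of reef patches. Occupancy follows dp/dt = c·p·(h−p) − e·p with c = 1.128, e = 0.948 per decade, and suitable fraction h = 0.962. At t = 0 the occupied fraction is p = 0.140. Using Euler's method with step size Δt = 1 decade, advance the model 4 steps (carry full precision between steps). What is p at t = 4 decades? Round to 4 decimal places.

0.1310

Update rule: p ← p + [c·p·(h−p) − e·p]·Δt with Δt = 1.
p: 0.14000 → 0.13709  (Δp = -0.00291)
p: 0.13709 → 0.13469  (Δp = -0.00240)
p: 0.13469 → 0.13270  (Δp = -0.00199)
p: 0.13270 → 0.13103  (Δp = -0.00167)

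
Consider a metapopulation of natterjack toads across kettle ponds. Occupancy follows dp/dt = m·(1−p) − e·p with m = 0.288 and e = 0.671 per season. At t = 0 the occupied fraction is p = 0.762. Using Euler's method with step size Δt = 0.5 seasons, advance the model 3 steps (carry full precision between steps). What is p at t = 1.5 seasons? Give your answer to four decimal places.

0.3654

Update rule: p ← p + [m·(1−p) − e·p]·Δt with Δt = 0.5.
t = 0.5: p = 0.76200 + (-0.22138) = 0.54062
t = 1: p = 0.54062 + (-0.11523) = 0.42539
t = 1.5: p = 0.42539 + (-0.05998) = 0.36542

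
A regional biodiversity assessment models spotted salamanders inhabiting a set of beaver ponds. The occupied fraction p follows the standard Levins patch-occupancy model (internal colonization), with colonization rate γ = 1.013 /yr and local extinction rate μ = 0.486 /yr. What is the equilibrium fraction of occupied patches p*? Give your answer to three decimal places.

At equilibrium, colonization balances extinction: γ·p*·(1−p*) = μ·p*.
So p* = 1 − μ/γ = 1 − 0.486/1.013 = 1 − 0.4798 = 0.5202.

0.520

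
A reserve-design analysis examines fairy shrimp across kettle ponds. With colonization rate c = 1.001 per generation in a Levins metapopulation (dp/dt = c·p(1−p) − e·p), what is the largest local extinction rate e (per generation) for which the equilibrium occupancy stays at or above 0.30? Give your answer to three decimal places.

0.701

1 − e/c ≥ 0.30 ⇒ e ≤ c(1 − 0.30) = 1.001 × 0.7000.
e_max = 0.7007.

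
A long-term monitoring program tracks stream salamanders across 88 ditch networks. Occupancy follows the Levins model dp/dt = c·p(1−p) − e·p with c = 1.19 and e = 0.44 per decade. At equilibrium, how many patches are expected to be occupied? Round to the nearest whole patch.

55

p* = 1 − e/c = 1 − 0.44/1.19 = 0.6303.
Expected occupied patches = N × p* = 88 × 0.6303 = 55.46 ≈ 55.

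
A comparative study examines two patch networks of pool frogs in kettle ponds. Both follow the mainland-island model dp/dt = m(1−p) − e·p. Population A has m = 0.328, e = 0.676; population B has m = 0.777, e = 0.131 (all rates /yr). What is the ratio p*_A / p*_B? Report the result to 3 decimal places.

0.382

A: p*_A = m/(m+e) = 0.328/1.0040 = 0.3267.
B: p*_B = 0.777/0.9080 = 0.8557.
p*_A / p*_B = 0.3267/0.8557 = 0.3818.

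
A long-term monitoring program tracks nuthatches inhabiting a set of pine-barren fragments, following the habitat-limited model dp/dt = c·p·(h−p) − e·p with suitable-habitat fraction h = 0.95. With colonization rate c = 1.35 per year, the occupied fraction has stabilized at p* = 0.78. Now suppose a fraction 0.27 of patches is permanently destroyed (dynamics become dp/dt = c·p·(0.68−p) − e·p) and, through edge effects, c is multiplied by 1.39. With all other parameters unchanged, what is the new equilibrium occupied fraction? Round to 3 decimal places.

0.558

Balance c(h−p*) = e gives e = 1.35×(0.95 − 0.78000) = 0.22950.
New p* = 0.68 − e/c = 0.68 − 0.22950/1.87650 = 0.55770.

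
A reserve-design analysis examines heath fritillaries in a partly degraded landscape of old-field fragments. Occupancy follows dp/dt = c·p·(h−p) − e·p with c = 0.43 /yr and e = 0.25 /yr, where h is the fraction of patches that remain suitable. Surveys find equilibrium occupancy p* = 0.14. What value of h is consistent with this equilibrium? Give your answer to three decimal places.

At equilibrium c(h−p*) = e, so h = p* + e/c.
h = 0.14 + 0.25/0.43 = 0.14 + 0.5814 = 0.7214.

0.721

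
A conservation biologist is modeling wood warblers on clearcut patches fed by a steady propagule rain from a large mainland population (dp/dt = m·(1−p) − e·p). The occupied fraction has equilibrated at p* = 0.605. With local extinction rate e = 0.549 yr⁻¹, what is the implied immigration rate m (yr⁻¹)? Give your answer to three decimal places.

0.841

At equilibrium m(1−p*) = e·p*, so m = e·p*/(1−p*).
m = 0.549 × 0.605 / 0.3950 = 0.3321/0.3950 = 0.8409.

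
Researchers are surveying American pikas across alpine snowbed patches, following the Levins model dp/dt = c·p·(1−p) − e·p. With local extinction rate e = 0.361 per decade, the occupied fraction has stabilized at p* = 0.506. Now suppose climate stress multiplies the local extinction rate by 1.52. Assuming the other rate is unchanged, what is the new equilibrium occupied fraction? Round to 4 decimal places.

0.2491

Balance c(1−p*) = e gives c = e/(1 − 0.50600) = 0.361/0.49400 = 0.73077.
New p* = 1 − e/c = 1 − 0.54872/0.73077 = 0.24912.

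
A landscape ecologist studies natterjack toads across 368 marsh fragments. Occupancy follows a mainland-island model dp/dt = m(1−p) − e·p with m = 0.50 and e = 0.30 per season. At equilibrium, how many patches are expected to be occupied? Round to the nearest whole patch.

p* = m/(m+e) = 0.50/0.8000 = 0.6250.
Expected occupied patches = N × p* = 368 × 0.6250 = 230.00 ≈ 230.

230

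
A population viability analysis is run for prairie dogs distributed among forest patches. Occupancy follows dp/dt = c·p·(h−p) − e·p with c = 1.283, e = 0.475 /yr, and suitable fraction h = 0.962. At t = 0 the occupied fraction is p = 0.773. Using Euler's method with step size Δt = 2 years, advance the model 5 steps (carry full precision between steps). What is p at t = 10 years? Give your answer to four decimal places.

Update rule: p ← p + [c·p·(h−p) − e·p]·Δt with Δt = 2.
p: 0.77300 → 0.41353  (Δp = -0.35947)
p: 0.41353 → 0.60267  (Δp = +0.18913)
p: 0.60267 → 0.58582  (Δp = -0.01685)
p: 0.58582 → 0.59477  (Δp = +0.00895)
p: 0.59477 → 0.59020  (Δp = -0.00457)

0.5902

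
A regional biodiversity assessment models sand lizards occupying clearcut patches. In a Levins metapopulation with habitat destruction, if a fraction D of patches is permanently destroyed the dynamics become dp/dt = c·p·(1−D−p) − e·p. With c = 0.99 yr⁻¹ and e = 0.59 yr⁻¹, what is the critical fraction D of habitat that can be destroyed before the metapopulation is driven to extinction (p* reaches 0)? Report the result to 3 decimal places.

The nontrivial equilibrium is p* = (1−D) − e/c; extinction occurs when this hits zero.
So D_crit = 1 − e/c = 1 − 0.59/0.99 = 1 − 0.5960 = 0.4040.
Note this equals the original equilibrium occupancy — the Levins extinction-debt result.

0.404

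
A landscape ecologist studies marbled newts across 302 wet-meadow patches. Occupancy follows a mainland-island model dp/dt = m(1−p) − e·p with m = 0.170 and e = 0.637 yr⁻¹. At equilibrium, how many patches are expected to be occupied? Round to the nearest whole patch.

64

p* = m/(m+e) = 0.170/0.8070 = 0.2107.
Expected occupied patches = N × p* = 302 × 0.2107 = 63.62 ≈ 64.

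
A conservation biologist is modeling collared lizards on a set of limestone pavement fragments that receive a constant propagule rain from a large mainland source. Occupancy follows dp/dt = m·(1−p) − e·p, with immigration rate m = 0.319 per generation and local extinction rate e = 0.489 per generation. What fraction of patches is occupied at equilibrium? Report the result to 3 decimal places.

0.395

At equilibrium the propagule rain into empty patches balances local extinction: m(1−p*) = e·p*.
p* = m/(m+e) = 0.319/(0.319+0.489) = 0.319/0.8080 = 0.3948.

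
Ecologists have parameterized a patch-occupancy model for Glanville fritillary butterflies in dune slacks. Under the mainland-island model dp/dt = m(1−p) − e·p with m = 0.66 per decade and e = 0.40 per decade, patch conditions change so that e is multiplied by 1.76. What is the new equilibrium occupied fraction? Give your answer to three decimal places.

Before: p* = 0.66/(0.66+0.40) = 0.6226.
After: m = 0.66, e = 0.704; p* = 0.66/1.3640 = 0.4839.

0.484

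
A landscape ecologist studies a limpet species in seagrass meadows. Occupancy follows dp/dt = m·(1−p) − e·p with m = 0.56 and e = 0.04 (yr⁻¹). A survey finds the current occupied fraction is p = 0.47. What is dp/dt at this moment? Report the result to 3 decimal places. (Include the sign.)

Colonization term: m·(1−p) = 0.56×0.5300 = 0.29680.
Extinction term: e·p = 0.01880.
dp/dt = 0.29680 − 0.01880 = 0.27800.

0.278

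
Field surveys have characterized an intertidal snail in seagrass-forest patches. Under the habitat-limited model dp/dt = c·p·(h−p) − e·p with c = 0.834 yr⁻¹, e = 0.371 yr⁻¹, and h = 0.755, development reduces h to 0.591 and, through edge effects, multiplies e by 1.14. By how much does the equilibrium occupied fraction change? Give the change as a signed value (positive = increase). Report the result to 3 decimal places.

Before: p* = h − e/c = 0.755 − 0.371/0.834 = 0.755 − 0.4448 = 0.3102.
After: c = 0.834, e = 0.42294, h = 0.591; p* = 0.591 − 0.42294/0.834 = 0.0839.
Δp* = 0.0839 − 0.3102 = -0.2263.

-0.226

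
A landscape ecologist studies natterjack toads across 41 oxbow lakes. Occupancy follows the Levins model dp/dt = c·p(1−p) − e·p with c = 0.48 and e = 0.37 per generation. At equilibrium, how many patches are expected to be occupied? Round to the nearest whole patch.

9

p* = 1 − e/c = 1 − 0.37/0.48 = 0.2292.
Expected occupied patches = N × p* = 41 × 0.2292 = 9.40 ≈ 9.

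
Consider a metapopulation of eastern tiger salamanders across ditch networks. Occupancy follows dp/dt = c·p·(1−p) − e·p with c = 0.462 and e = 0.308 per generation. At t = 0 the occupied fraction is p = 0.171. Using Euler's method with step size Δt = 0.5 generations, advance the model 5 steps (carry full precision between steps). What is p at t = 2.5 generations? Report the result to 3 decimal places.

0.203

Update rule: p ← p + [c·p·(1−p) − e·p]·Δt with Δt = 0.5.
p: 0.17100 → 0.17741  (Δp = +0.00641)
p: 0.17741 → 0.18380  (Δp = +0.00639)
p: 0.18380 → 0.19015  (Δp = +0.00635)
p: 0.19015 → 0.19644  (Δp = +0.00629)
p: 0.19644 → 0.20265  (Δp = +0.00621)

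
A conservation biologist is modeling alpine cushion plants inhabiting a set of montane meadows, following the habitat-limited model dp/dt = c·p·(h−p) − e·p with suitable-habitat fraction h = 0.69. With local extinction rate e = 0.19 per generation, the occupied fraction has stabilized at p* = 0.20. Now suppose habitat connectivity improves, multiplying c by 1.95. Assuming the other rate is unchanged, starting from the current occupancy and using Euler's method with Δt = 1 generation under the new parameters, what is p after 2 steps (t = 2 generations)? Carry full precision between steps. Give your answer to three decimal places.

Balance c(h−p*) = e gives c = e/(0.69 − 0.20000) = 0.19/0.49000 = 0.38776.
Starting from p₀ = 0.20000; update p ← p + (dp/dt)·Δt with the new parameters.
t = 1: p = 0.20000 + (+0.03610) = 0.23610
t = 2: p = 0.23610 + (+0.03617) = 0.27227

0.272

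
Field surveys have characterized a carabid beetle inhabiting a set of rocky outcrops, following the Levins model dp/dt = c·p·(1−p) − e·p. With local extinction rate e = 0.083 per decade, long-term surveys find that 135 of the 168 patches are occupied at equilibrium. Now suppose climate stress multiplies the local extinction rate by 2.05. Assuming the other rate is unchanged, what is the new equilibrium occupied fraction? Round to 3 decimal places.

Observed p* = 135/168 = 0.80357.
Balance c(1−p*) = e gives c = e/(1 − 0.80357) = 0.083/0.19643 = 0.42254.
New p* = 1 − e/c = 1 − 0.17015/0.42254 = 0.59732.

0.597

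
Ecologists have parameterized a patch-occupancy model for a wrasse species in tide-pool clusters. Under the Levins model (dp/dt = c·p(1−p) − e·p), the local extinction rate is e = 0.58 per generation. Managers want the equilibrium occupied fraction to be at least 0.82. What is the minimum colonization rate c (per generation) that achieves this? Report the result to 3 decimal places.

3.222

p* = 1 − e/c ≥ 0.82 requires e/c ≤ 0.1800, i.e. c ≥ e/0.1800.
c_min = 0.58/0.1800 = 3.2222.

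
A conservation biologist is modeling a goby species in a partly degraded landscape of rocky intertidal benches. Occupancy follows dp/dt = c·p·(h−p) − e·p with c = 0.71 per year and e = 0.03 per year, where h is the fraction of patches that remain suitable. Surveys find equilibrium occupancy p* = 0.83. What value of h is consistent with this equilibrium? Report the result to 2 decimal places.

0.87

At equilibrium c(h−p*) = e, so h = p* + e/c.
h = 0.83 + 0.03/0.71 = 0.83 + 0.0423 = 0.8723.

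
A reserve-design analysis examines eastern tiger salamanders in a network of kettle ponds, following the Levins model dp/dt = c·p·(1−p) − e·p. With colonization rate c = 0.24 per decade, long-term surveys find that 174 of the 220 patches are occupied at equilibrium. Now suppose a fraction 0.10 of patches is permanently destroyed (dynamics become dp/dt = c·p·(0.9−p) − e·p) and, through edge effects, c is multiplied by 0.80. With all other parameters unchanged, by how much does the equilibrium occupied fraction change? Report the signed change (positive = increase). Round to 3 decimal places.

Observed p* = 174/220 = 0.79091.
Balance c(1−p*) = e gives e = 0.24×(1 − 0.79091) = 0.05018.
New p* = 0.9 − e/c = 0.9 − 0.05018/0.19200 = 0.63865.
Δp* = 0.63865 − 0.79091 = -0.15226.

-0.152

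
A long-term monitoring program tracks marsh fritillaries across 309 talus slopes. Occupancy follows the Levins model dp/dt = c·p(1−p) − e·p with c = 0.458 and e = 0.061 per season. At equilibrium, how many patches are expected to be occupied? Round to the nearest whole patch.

268

p* = 1 − e/c = 1 − 0.061/0.458 = 0.8668.
Expected occupied patches = N × p* = 309 × 0.8668 = 267.84 ≈ 268.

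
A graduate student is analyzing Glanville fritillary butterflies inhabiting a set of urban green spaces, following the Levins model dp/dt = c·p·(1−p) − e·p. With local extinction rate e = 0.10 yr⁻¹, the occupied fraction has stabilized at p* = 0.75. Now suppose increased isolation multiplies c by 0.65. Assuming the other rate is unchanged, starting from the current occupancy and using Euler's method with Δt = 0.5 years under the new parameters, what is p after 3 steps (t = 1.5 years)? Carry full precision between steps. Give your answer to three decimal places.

Balance c(1−p*) = e gives c = e/(1 − 0.75000) = 0.10/0.25000 = 0.40000.
Starting from p₀ = 0.75000; update p ← p + (dp/dt)·Δt with the new parameters.
step 1: Δp = -0.01313, p = 0.73687
step 2: Δp = -0.01164, p = 0.72524
step 3: Δp = -0.01036, p = 0.71488

0.715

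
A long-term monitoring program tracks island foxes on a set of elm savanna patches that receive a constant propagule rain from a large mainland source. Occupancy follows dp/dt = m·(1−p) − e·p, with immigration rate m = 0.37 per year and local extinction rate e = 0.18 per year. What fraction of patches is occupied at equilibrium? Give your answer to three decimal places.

0.673

At equilibrium the propagule rain into empty patches balances local extinction: m(1−p*) = e·p*.
p* = m/(m+e) = 0.37/(0.37+0.18) = 0.37/0.5500 = 0.6727.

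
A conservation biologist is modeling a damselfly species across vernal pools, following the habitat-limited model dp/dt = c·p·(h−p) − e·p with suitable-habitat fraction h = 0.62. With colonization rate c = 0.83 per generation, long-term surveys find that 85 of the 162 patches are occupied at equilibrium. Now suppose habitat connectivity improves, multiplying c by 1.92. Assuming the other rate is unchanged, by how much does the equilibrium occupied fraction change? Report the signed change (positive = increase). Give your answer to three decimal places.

0.046

Observed p* = 85/162 = 0.52469.
Balance c(h−p*) = e gives e = 0.83×(0.62 − 0.52469) = 0.07911.
New p* = 0.62 − e/c = 0.62 − 0.07911/1.59360 = 0.57036.
Δp* = 0.57036 − 0.52469 = +0.04567.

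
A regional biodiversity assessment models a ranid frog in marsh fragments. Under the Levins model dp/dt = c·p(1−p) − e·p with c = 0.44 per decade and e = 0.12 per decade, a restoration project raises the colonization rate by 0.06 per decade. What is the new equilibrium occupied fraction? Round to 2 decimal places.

Before: p* = 1 − 0.12/0.44 = 0.7273.
After the change, c = 0.5, e = 0.12, so p* = 1 − 0.12/0.5 = 0.7600.

0.76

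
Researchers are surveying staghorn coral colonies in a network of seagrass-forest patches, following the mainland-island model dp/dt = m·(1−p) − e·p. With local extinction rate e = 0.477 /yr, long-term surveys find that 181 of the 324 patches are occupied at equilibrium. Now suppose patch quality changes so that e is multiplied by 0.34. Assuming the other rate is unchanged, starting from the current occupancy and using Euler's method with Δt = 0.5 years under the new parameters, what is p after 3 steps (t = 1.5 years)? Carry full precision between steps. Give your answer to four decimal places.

0.7343

Observed p* = 181/324 = 0.55864.
Balance m(1−p*) = e·p* gives m = e·p*/(1−p*) = 0.477×0.55864/0.44136 = 0.60376.
Starting from p₀ = 0.55864; update p ← p + (dp/dt)·Δt with the new parameters.
step 1: Δp = +0.08794, p = 0.64658
step 2: Δp = +0.05426, p = 0.70084
step 3: Δp = +0.03348, p = 0.73432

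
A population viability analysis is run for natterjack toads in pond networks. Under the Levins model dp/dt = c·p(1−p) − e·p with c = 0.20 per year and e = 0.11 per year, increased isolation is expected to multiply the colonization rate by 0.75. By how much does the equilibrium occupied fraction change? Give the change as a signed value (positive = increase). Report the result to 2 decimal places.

Before: p* = 1 − 0.11/0.20 = 0.4500.
After the change, c = 0.15, e = 0.11, so p* = 1 − 0.11/0.15 = 0.2667.
Δp* = 0.2667 − 0.4500 = -0.1833.

-0.18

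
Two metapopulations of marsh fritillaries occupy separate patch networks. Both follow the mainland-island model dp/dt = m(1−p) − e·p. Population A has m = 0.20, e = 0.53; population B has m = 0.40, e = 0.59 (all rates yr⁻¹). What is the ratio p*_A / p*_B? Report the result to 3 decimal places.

0.678

A: p*_A = m/(m+e) = 0.20/0.7300 = 0.2740.
B: p*_B = 0.40/0.9900 = 0.4040.
p*_A / p*_B = 0.2740/0.4040 = 0.6781.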